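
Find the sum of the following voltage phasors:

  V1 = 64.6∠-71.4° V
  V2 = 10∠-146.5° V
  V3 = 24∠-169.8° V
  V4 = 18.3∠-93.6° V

Step 1 — Convert each phasor to rectangular form:
  V1 = 64.6·(cos(-71.4°) + j·sin(-71.4°)) = 20.6 - j61.23 V
  V2 = 10·(cos(-146.5°) + j·sin(-146.5°)) = -8.339 - j5.519 V
  V3 = 24·(cos(-169.8°) + j·sin(-169.8°)) = -23.62 - j4.25 V
  V4 = 18.3·(cos(-93.6°) + j·sin(-93.6°)) = -1.149 - j18.26 V
Step 2 — Sum components: V_total = -12.5 - j89.26 V.
Step 3 — Convert to polar: |V_total| = 90.13 V, ∠V_total = -98.0°.

V_total = 90.13∠-98.0° V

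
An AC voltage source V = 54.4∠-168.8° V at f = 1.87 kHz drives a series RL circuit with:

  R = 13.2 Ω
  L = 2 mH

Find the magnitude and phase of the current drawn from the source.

Step 1 — Angular frequency: ω = 2π·f = 2π·1870 = 1.175e+04 rad/s.
Step 2 — Component impedances:
  R: Z = R = 13.2 Ω
  L: Z = jωL = j·1.175e+04·0.002 = 0 + j23.5 Ω
Step 3 — Series combination: Z_total = R + L = 13.2 + j23.5 Ω = 26.95∠60.7° Ω.
Step 4 — Source phasor: V = 54.4∠-168.8° V = -53.36 - j10.57 V.
Step 5 — Ohm's law: I = V / Z_total = (-53.36 - j10.57) / (13.2 + j23.5) = -1.311 + j1.534 A.
Step 6 — Convert to polar: |I| = 2.018 A, ∠I = 130.5°.

I = 2.018∠130.5° A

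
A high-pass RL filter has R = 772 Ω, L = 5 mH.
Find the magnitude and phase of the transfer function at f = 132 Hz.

Step 1 — Angular frequency: ω = 2π·132 = 829.4 rad/s.
Step 2 — Transfer function: H(jω) = jωL/(R + jωL).
Step 3 — Numerator jωL = j·4.147; denominator R + jωL = 772 + j4.147.
Step 4 — H = 2.885e-05 + j0.005371.
Step 5 — Magnitude: |H| = 0.005372 (-45.4 dB); phase: φ = 89.7°.

|H| = 0.005372 (-45.4 dB), φ = 89.7°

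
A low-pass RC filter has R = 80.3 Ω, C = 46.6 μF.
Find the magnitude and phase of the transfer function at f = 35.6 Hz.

Step 1 — Angular frequency: ω = 2π·35.6 = 223.7 rad/s.
Step 2 — Transfer function: H(jω) = 1/(1 + jωRC).
Step 3 — Denominator: 1 + jωRC = 1 + j·223.7·80.3·4.66e-05 = 1 + j0.837.
Step 4 — H = 0.588 - j0.4922.
Step 5 — Magnitude: |H| = 0.7668 (-2.3 dB); phase: φ = -39.9°.

|H| = 0.7668 (-2.3 dB), φ = -39.9°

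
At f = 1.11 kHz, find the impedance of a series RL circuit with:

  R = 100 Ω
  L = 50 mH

Step 1 — Angular frequency: ω = 2π·f = 2π·1110 = 6974 rad/s.
Step 2 — Component impedances:
  R: Z = R = 100 Ω
  L: Z = jωL = j·6974·0.05 = 0 + j348.7 Ω
Step 3 — Series combination: Z_total = R + L = 100 + j348.7 Ω = 362.8∠74.0° Ω.

Z = 100 + j348.7 Ω = 362.8∠74.0° Ω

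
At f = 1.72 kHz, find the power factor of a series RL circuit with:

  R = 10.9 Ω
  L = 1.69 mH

Step 1 — Angular frequency: ω = 2π·f = 2π·1720 = 1.081e+04 rad/s.
Step 2 — Component impedances:
  R: Z = R = 10.9 Ω
  L: Z = jωL = j·1.081e+04·0.00169 = 0 + j18.26 Ω
Step 3 — Series combination: Z_total = R + L = 10.9 + j18.26 Ω = 21.27∠59.2° Ω.
Step 4 — Power factor: PF = cos(φ) = Re(Z)/|Z| = 10.9/21.27 = 0.5125.
Step 5 — Type: Im(Z) = 18.26 ⇒ lagging (phase φ = 59.2°).

PF = 0.5125 (lagging, φ = 59.2°)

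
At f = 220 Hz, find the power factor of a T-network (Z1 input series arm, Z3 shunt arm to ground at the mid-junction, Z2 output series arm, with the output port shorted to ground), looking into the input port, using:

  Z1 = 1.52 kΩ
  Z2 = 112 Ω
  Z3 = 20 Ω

Step 1 — Angular frequency: ω = 2π·f = 2π·220 = 1382 rad/s.
Step 2 — Component impedances:
  Z1: Z = R = 1520 Ω
  Z2: Z = R = 112 Ω
  Z3: Z = R = 20 Ω
Step 3 — With the output port shorted to ground, the output series arm Z2 runs from the junction to ground; the shunt arm Z3 also runs from the junction to ground. They appear in parallel: Z3 || Z2 = 16.97 Ω.
Step 4 — Series with input arm Z1: Z_in = Z1 + (Z3 || Z2) = 1537 Ω = 1537∠0.0° Ω.
Step 5 — Power factor: PF = cos(φ) = Re(Z)/|Z| = 1537/1537 = 1.
Step 6 — Type: Im(Z) = 0 ⇒ unity (phase φ = 0.0°).

PF = 1 (unity, φ = 0.0°)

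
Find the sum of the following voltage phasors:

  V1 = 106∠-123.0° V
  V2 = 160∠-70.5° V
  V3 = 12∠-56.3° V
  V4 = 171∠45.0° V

Step 1 — Convert each phasor to rectangular form:
  V1 = 106·(cos(-123.0°) + j·sin(-123.0°)) = -57.73 - j88.9 V
  V2 = 160·(cos(-70.5°) + j·sin(-70.5°)) = 53.41 - j150.8 V
  V3 = 12·(cos(-56.3°) + j·sin(-56.3°)) = 6.658 - j9.983 V
  V4 = 171·(cos(45.0°) + j·sin(45.0°)) = 120.9 + j120.9 V
Step 2 — Sum components: V_total = 123.3 - j128.8 V.
Step 3 — Convert to polar: |V_total| = 178.3 V, ∠V_total = -46.3°.

V_total = 178.3∠-46.3° V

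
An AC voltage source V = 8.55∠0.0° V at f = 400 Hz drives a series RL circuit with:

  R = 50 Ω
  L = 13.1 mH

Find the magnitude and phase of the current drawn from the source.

Step 1 — Angular frequency: ω = 2π·f = 2π·400 = 2513 rad/s.
Step 2 — Component impedances:
  R: Z = R = 50 Ω
  L: Z = jωL = j·2513·0.0131 = 0 + j32.92 Ω
Step 3 — Series combination: Z_total = R + L = 50 + j32.92 Ω = 59.87∠33.4° Ω.
Step 4 — Source phasor: V = 8.55∠0.0° V = 8.55 V.
Step 5 — Ohm's law: I = V / Z_total = (8.55) / (50 + j32.92) = 0.1193 - j0.07854 A.
Step 6 — Convert to polar: |I| = 0.1428 A, ∠I = -33.4°.

I = 0.1428∠-33.4° A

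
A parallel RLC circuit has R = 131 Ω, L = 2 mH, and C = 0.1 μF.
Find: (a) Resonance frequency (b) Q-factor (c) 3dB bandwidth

Step 1 — Resonance: ω₀ = 1/√(LC) = 1/√(0.002·1e-07) = 7.071e+04 rad/s.
Step 2 — f₀ = ω₀/(2π) = 1.125e+04 Hz.
Step 3 — Parallel Q: Q = R/(ω₀L) = 131/(7.071e+04·0.002) = 0.9263.
Step 4 — Bandwidth: Δω = ω₀/Q = 7.634e+04 rad/s; BW = Δω/(2π) = 1.215e+04 Hz.

(a) f₀ = 1.125e+04 Hz  (b) Q = 0.9263  (c) BW = 1.215e+04 Hz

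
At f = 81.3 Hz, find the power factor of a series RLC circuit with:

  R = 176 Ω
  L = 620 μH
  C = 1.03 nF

Step 1 — Angular frequency: ω = 2π·f = 2π·81.3 = 510.8 rad/s.
Step 2 — Component impedances:
  R: Z = R = 176 Ω
  L: Z = jωL = j·510.8·0.00062 = 0 + j0.3167 Ω
  C: Z = 1/(jωC) = -j/(ω·C) = 0 - j1.901e+06 Ω
Step 3 — Series combination: Z_total = R + L + C = 176 - j1.901e+06 Ω = 1.901e+06∠-90.0° Ω.
Step 4 — Power factor: PF = cos(φ) = Re(Z)/|Z| = 176/1.9006e+06 = 9.26e-05.
Step 5 — Type: Im(Z) = -1.901e+06 ⇒ leading (phase φ = -90.0°).

PF = 9.26e-05 (leading, φ = -90.0°)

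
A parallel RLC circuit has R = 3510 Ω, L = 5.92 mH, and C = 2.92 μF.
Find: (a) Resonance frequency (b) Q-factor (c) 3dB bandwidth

Step 1 — Resonance: ω₀ = 1/√(LC) = 1/√(0.00592·2.92e-06) = 7606 rad/s.
Step 2 — f₀ = ω₀/(2π) = 1211 Hz.
Step 3 — Parallel Q: Q = R/(ω₀L) = 3510/(7606·0.00592) = 77.95.
Step 4 — Bandwidth: Δω = ω₀/Q = 97.57 rad/s; BW = Δω/(2π) = 15.53 Hz.

(a) f₀ = 1211 Hz  (b) Q = 77.95  (c) BW = 15.53 Hz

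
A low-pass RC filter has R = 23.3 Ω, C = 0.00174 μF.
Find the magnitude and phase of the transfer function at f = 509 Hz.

Step 1 — Angular frequency: ω = 2π·509 = 3198 rad/s.
Step 2 — Transfer function: H(jω) = 1/(1 + jωRC).
Step 3 — Denominator: 1 + jωRC = 1 + j·3198·23.3·1.74e-09 = 1 + j0.0001297.
Step 4 — H = 1 - j0.0001297.
Step 5 — Magnitude: |H| = 1 (-0.0 dB); phase: φ = -0.0°.

|H| = 1 (-0.0 dB), φ = -0.0°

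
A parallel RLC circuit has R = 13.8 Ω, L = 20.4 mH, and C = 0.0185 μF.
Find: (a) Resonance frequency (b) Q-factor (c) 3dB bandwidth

Step 1 — Resonance: ω₀ = 1/√(LC) = 1/√(0.0204·1.85e-08) = 5.148e+04 rad/s.
Step 2 — f₀ = ω₀/(2π) = 8193 Hz.
Step 3 — Parallel Q: Q = R/(ω₀L) = 13.8/(5.148e+04·0.0204) = 0.01314.
Step 4 — Bandwidth: Δω = ω₀/Q = 3.917e+06 rad/s; BW = Δω/(2π) = 6.234e+05 Hz.

(a) f₀ = 8193 Hz  (b) Q = 0.01314  (c) BW = 6.234e+05 Hz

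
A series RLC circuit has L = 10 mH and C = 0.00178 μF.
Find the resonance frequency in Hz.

Step 1 — Resonance condition Im(Z)=0 gives ω₀ = 1/√(LC).
Step 2 — ω₀ = 1/√(0.01·1.78e-09) = 2.37e+05 rad/s.
Step 3 — f₀ = ω₀/(2π) = 3.772e+04 Hz.

f₀ = 3.772e+04 Hz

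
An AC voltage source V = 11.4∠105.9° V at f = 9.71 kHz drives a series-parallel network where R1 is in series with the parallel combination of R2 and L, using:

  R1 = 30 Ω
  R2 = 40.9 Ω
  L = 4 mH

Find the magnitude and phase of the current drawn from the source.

Step 1 — Angular frequency: ω = 2π·f = 2π·9710 = 6.101e+04 rad/s.
Step 2 — Component impedances:
  R1: Z = R = 30 Ω
  R2: Z = R = 40.9 Ω
  L: Z = jωL = j·6.101e+04·0.004 = 0 + j244 Ω
Step 3 — Parallel branch: R2 || L = 1/(1/R2 + 1/L) = 39.78 + j6.667 Ω.
Step 4 — Series with R1: Z_total = R1 + (R2 || L) = 69.78 + j6.667 Ω = 70.1∠5.5° Ω.
Step 5 — Source phasor: V = 11.4∠105.9° V = -3.123 + j10.96 V.
Step 6 — Ohm's law: I = V / Z_total = (-3.123 + j10.96) / (69.78 + j6.667) = -0.02947 + j0.1599 A.
Step 7 — Convert to polar: |I| = 0.1626 A, ∠I = 100.4°.

I = 0.1626∠100.4° A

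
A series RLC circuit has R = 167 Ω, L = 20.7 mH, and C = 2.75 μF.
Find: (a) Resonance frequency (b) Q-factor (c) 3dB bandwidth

Step 1 — Resonance: ω₀ = 1/√(LC) = 1/√(0.0207·2.75e-06) = 4191 rad/s.
Step 2 — f₀ = ω₀/(2π) = 667.1 Hz.
Step 3 — Series Q: Q = ω₀L/R = 4191·0.0207/167 = 0.5195.
Step 4 — Bandwidth: Δω = ω₀/Q = 8068 rad/s; BW = Δω/(2π) = 1284 Hz.

(a) f₀ = 667.1 Hz  (b) Q = 0.5195  (c) BW = 1284 Hz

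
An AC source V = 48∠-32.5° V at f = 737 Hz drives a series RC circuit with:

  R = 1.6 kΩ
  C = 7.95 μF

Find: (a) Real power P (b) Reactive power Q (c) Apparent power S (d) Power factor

Step 1 — Angular frequency: ω = 2π·f = 2π·737 = 4631 rad/s.
Step 2 — Component impedances:
  R: Z = R = 1600 Ω
  C: Z = 1/(jωC) = -j/(ω·C) = 0 - j27.16 Ω
Step 3 — Series combination: Z_total = R + C = 1600 - j27.16 Ω = 1600∠-1.0° Ω.
Step 4 — Source phasor: V = 48∠-32.5° V = 40.48 - j25.79 V.
Step 5 — Current: I = V / Z = 0.02557 - j0.01568 A = 0.03∠-31.5° A.
Step 6 — Complex power: S = V·I* = 1.44 - j0.02444 VA.
Step 7 — Real power: P = Re(S) = 1.44 W.
Step 8 — Reactive power: Q = Im(S) = -0.02444 VAR.
Step 9 — Apparent power: |S| = 1.44 VA.
Step 10 — Power factor: PF = P/|S| = 0.9999 (leading).

(a) P = 1.44 W  (b) Q = -0.02444 VAR  (c) S = 1.44 VA  (d) PF = 0.9999 (leading)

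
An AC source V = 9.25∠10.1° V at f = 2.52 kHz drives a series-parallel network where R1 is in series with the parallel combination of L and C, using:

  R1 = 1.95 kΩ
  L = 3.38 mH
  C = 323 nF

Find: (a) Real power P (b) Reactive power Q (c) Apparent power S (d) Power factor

Step 1 — Angular frequency: ω = 2π·f = 2π·2520 = 1.583e+04 rad/s.
Step 2 — Component impedances:
  R1: Z = R = 1950 Ω
  L: Z = jωL = j·1.583e+04·0.00338 = 0 + j53.52 Ω
  C: Z = 1/(jωC) = -j/(ω·C) = 0 - j195.5 Ω
Step 3 — Parallel branch: L || C = 1/(1/L + 1/C) = 0 + j73.69 Ω.
Step 4 — Series with R1: Z_total = R1 + (L || C) = 1950 + j73.69 Ω = 1951∠2.2° Ω.
Step 5 — Source phasor: V = 9.25∠10.1° V = 9.107 + j1.622 V.
Step 6 — Current: I = V / Z = 0.004695 + j0.0006545 A = 0.00474∠7.9° A.
Step 7 — Complex power: S = V·I* = 0.04382 + j0.001656 VA.
Step 8 — Real power: P = Re(S) = 0.04382 W.
Step 9 — Reactive power: Q = Im(S) = 0.001656 VAR.
Step 10 — Apparent power: |S| = 0.04385 VA.
Step 11 — Power factor: PF = P/|S| = 0.9993 (lagging).

(a) P = 0.04382 W  (b) Q = 0.001656 VAR  (c) S = 0.04385 VA  (d) PF = 0.9993 (lagging)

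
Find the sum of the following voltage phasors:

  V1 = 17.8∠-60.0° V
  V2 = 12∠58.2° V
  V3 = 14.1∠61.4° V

Step 1 — Convert each phasor to rectangular form:
  V1 = 17.8·(cos(-60.0°) + j·sin(-60.0°)) = 8.9 - j15.42 V
  V2 = 12·(cos(58.2°) + j·sin(58.2°)) = 6.323 + j10.2 V
  V3 = 14.1·(cos(61.4°) + j·sin(61.4°)) = 6.75 + j12.38 V
Step 2 — Sum components: V_total = 21.97 + j7.163 V.
Step 3 — Convert to polar: |V_total| = 23.11 V, ∠V_total = 18.1°.

V_total = 23.11∠18.1° V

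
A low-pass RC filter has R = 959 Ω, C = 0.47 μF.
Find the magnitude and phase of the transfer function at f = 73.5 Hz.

Step 1 — Angular frequency: ω = 2π·73.5 = 461.8 rad/s.
Step 2 — Transfer function: H(jω) = 1/(1 + jωRC).
Step 3 — Denominator: 1 + jωRC = 1 + j·461.8·959·4.7e-07 = 1 + j0.2082.
Step 4 — H = 0.9585 - j0.1995.
Step 5 — Magnitude: |H| = 0.979 (-0.2 dB); phase: φ = -11.8°.

|H| = 0.979 (-0.2 dB), φ = -11.8°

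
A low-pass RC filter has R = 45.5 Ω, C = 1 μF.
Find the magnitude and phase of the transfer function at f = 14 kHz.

Step 1 — Angular frequency: ω = 2π·1.4e+04 = 8.796e+04 rad/s.
Step 2 — Transfer function: H(jω) = 1/(1 + jωRC).
Step 3 — Denominator: 1 + jωRC = 1 + j·8.796e+04·45.5·1e-06 = 1 + j4.002.
Step 4 — H = 0.05876 - j0.2352.
Step 5 — Magnitude: |H| = 0.2424 (-12.3 dB); phase: φ = -76.0°.

|H| = 0.2424 (-12.3 dB), φ = -76.0°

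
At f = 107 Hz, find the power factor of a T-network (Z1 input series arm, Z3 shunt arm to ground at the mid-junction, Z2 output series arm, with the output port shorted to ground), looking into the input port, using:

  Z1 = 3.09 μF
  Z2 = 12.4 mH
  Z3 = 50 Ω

Step 1 — Angular frequency: ω = 2π·f = 2π·107 = 672.3 rad/s.
Step 2 — Component impedances:
  Z1: Z = 1/(jωC) = -j/(ω·C) = 0 - j481.4 Ω
  Z2: Z = jωL = j·672.3·0.0124 = 0 + j8.337 Ω
  Z3: Z = R = 50 Ω
Step 3 — With the output port shorted to ground, the output series arm Z2 runs from the junction to ground; the shunt arm Z3 also runs from the junction to ground. They appear in parallel: Z3 || Z2 = 1.352 + j8.111 Ω.
Step 4 — Series with input arm Z1: Z_in = Z1 + (Z3 || Z2) = 1.352 - j473.3 Ω = 473.3∠-89.8° Ω.
Step 5 — Power factor: PF = cos(φ) = Re(Z)/|Z| = 1.3524/473.26 = 0.002858.
Step 6 — Type: Im(Z) = -473.3 ⇒ leading (phase φ = -89.8°).

PF = 0.002858 (leading, φ = -89.8°)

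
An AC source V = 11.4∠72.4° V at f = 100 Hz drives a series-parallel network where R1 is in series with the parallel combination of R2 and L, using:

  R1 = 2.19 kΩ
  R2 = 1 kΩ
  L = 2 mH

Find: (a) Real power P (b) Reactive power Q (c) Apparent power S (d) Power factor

Step 1 — Angular frequency: ω = 2π·f = 2π·100 = 628.3 rad/s.
Step 2 — Component impedances:
  R1: Z = R = 2190 Ω
  R2: Z = R = 1000 Ω
  L: Z = jωL = j·628.3·0.002 = 0 + j1.257 Ω
Step 3 — Parallel branch: R2 || L = 1/(1/R2 + 1/L) = 0.001579 + j1.257 Ω.
Step 4 — Series with R1: Z_total = R1 + (R2 || L) = 2190 + j1.257 Ω = 2190∠0.0° Ω.
Step 5 — Source phasor: V = 11.4∠72.4° V = 3.447 + j10.87 V.
Step 6 — Current: I = V / Z = 0.001577 + j0.004961 A = 0.005205∠72.4° A.
Step 7 — Complex power: S = V·I* = 0.05934 + j3.405e-05 VA.
Step 8 — Real power: P = Re(S) = 0.05934 W.
Step 9 — Reactive power: Q = Im(S) = 3.405e-05 VAR.
Step 10 — Apparent power: |S| = 0.05934 VA.
Step 11 — Power factor: PF = P/|S| = 1 (lagging).

(a) P = 0.05934 W  (b) Q = 3.405e-05 VAR  (c) S = 0.05934 VA  (d) PF = 1 (lagging)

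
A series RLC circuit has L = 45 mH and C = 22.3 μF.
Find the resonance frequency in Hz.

Step 1 — Resonance condition Im(Z)=0 gives ω₀ = 1/√(LC).
Step 2 — ω₀ = 1/√(0.045·2.23e-05) = 998.3 rad/s.
Step 3 — f₀ = ω₀/(2π) = 158.9 Hz.

f₀ = 158.9 Hz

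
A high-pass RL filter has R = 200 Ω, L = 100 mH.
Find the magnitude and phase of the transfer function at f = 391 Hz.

Step 1 — Angular frequency: ω = 2π·391 = 2457 rad/s.
Step 2 — Transfer function: H(jω) = jωL/(R + jωL).
Step 3 — Numerator jωL = j·245.7; denominator R + jωL = 200 + j245.7.
Step 4 — H = 0.6014 + j0.4896.
Step 5 — Magnitude: |H| = 0.7755 (-2.2 dB); phase: φ = 39.1°.

|H| = 0.7755 (-2.2 dB), φ = 39.1°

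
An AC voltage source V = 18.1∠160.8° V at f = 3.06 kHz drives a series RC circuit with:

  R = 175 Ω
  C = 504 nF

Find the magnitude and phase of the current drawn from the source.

Step 1 — Angular frequency: ω = 2π·f = 2π·3060 = 1.923e+04 rad/s.
Step 2 — Component impedances:
  R: Z = R = 175 Ω
  C: Z = 1/(jωC) = -j/(ω·C) = 0 - j103.2 Ω
Step 3 — Series combination: Z_total = R + C = 175 - j103.2 Ω = 203.2∠-30.5° Ω.
Step 4 — Source phasor: V = 18.1∠160.8° V = -17.09 + j5.952 V.
Step 5 — Ohm's law: I = V / Z_total = (-17.09 + j5.952) / (175 - j103.2) = -0.08736 - j0.0175 A.
Step 6 — Convert to polar: |I| = 0.08909 A, ∠I = -168.7°.

I = 0.08909∠-168.7° A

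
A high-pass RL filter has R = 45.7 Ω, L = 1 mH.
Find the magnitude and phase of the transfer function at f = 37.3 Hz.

Step 1 — Angular frequency: ω = 2π·37.3 = 234.4 rad/s.
Step 2 — Transfer function: H(jω) = jωL/(R + jωL).
Step 3 — Numerator jωL = j·0.2344; denominator R + jωL = 45.7 + j0.2344.
Step 4 — H = 2.63e-05 + j0.005128.
Step 5 — Magnitude: |H| = 0.005128 (-45.8 dB); phase: φ = 89.7°.

|H| = 0.005128 (-45.8 dB), φ = 89.7°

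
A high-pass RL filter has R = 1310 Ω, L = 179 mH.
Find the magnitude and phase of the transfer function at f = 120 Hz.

Step 1 — Angular frequency: ω = 2π·120 = 754 rad/s.
Step 2 — Transfer function: H(jω) = jωL/(R + jωL).
Step 3 — Numerator jωL = j·135; denominator R + jωL = 1310 + j135.
Step 4 — H = 0.0105 + j0.1019.
Step 5 — Magnitude: |H| = 0.1025 (-19.8 dB); phase: φ = 84.1°.

|H| = 0.1025 (-19.8 dB), φ = 84.1°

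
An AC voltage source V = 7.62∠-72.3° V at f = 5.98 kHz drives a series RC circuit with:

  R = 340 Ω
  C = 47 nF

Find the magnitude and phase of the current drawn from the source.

Step 1 — Angular frequency: ω = 2π·f = 2π·5980 = 3.757e+04 rad/s.
Step 2 — Component impedances:
  R: Z = R = 340 Ω
  C: Z = 1/(jωC) = -j/(ω·C) = 0 - j566.3 Ω
Step 3 — Series combination: Z_total = R + C = 340 - j566.3 Ω = 660.5∠-59.0° Ω.
Step 4 — Source phasor: V = 7.62∠-72.3° V = 2.317 - j7.259 V.
Step 5 — Ohm's law: I = V / Z_total = (2.317 - j7.259) / (340 - j566.3) = 0.01123 - j0.00265 A.
Step 6 — Convert to polar: |I| = 0.01154 A, ∠I = -13.3°.

I = 0.01154∠-13.3° A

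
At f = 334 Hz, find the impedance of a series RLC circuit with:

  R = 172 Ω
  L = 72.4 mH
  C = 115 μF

Step 1 — Angular frequency: ω = 2π·f = 2π·334 = 2099 rad/s.
Step 2 — Component impedances:
  R: Z = R = 172 Ω
  L: Z = jωL = j·2099·0.0724 = 0 + j151.9 Ω
  C: Z = 1/(jωC) = -j/(ω·C) = 0 - j4.144 Ω
Step 3 — Series combination: Z_total = R + L + C = 172 + j147.8 Ω = 226.8∠40.7° Ω.

Z = 172 + j147.8 Ω = 226.8∠40.7° Ω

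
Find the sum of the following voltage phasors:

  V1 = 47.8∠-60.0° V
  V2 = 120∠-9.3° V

Step 1 — Convert each phasor to rectangular form:
  V1 = 47.8·(cos(-60.0°) + j·sin(-60.0°)) = 23.9 - j41.4 V
  V2 = 120·(cos(-9.3°) + j·sin(-9.3°)) = 118.4 - j19.39 V
Step 2 — Sum components: V_total = 142.3 - j60.79 V.
Step 3 — Convert to polar: |V_total| = 154.8 V, ∠V_total = -23.1°.

V_total = 154.8∠-23.1° V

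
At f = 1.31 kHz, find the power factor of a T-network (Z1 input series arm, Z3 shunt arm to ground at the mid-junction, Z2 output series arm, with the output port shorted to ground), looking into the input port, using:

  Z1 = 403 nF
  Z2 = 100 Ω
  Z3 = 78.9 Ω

Step 1 — Angular frequency: ω = 2π·f = 2π·1310 = 8231 rad/s.
Step 2 — Component impedances:
  Z1: Z = 1/(jωC) = -j/(ω·C) = 0 - j301.5 Ω
  Z2: Z = R = 100 Ω
  Z3: Z = R = 78.9 Ω
Step 3 — With the output port shorted to ground, the output series arm Z2 runs from the junction to ground; the shunt arm Z3 also runs from the junction to ground. They appear in parallel: Z3 || Z2 = 44.1 Ω.
Step 4 — Series with input arm Z1: Z_in = Z1 + (Z3 || Z2) = 44.1 - j301.5 Ω = 304.7∠-81.7° Ω.
Step 5 — Power factor: PF = cos(φ) = Re(Z)/|Z| = 44.103/304.68 = 0.1448.
Step 6 — Type: Im(Z) = -301.5 ⇒ leading (phase φ = -81.7°).

PF = 0.1448 (leading, φ = -81.7°)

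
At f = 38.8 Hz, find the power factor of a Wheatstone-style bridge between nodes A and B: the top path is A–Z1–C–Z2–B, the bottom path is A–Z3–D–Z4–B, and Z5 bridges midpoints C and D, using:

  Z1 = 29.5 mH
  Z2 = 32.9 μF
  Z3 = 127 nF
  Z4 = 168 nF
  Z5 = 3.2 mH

Step 1 — Angular frequency: ω = 2π·f = 2π·38.8 = 243.8 rad/s.
Step 2 — Component impedances:
  Z1: Z = jωL = j·243.8·0.0295 = 0 + j7.192 Ω
  Z2: Z = 1/(jωC) = -j/(ω·C) = 0 - j124.7 Ω
  Z3: Z = 1/(jωC) = -j/(ω·C) = 0 - j3.23e+04 Ω
  Z4: Z = 1/(jωC) = -j/(ω·C) = 0 - j2.442e+04 Ω
  Z5: Z = jωL = j·243.8·0.0032 = 0 + j0.7801 Ω
Step 3 — Bridge requires nodal analysis (the Z5 bridge couples midpoints C and D, so the two paths cannot be reduced to a simple series/parallel combination). Setting node B to ground and injecting 1 A at node A, the 3-node admittance system at A, C, D solves to V_A = Z_AB = 0 - j116.9 Ω = 116.9∠-90.0° Ω.
Step 4 — Power factor: PF = cos(φ) = Re(Z)/|Z| = 0/116.9 = 0.
Step 5 — Type: Im(Z) = -116.9 ⇒ leading (phase φ = -90.0°).

PF = 0 (leading, φ = -90.0°)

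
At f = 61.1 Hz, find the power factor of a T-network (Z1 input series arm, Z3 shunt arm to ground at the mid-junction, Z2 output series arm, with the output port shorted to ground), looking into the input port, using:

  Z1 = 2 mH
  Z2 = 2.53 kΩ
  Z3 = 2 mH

Step 1 — Angular frequency: ω = 2π·f = 2π·61.1 = 383.9 rad/s.
Step 2 — Component impedances:
  Z1: Z = jωL = j·383.9·0.002 = 0 + j0.7678 Ω
  Z2: Z = R = 2530 Ω
  Z3: Z = jωL = j·383.9·0.002 = 0 + j0.7678 Ω
Step 3 — With the output port shorted to ground, the output series arm Z2 runs from the junction to ground; the shunt arm Z3 also runs from the junction to ground. They appear in parallel: Z3 || Z2 = 0.000233 + j0.7678 Ω.
Step 4 — Series with input arm Z1: Z_in = Z1 + (Z3 || Z2) = 0.000233 + j1.536 Ω = 1.536∠90.0° Ω.
Step 5 — Power factor: PF = cos(φ) = Re(Z)/|Z| = 0.000233/1.536 = 0.0001517.
Step 6 — Type: Im(Z) = 1.536 ⇒ lagging (phase φ = 90.0°).

PF = 0.0001517 (lagging, φ = 90.0°)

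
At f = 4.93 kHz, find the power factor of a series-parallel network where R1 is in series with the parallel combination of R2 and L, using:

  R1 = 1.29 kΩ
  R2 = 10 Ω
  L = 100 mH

Step 1 — Angular frequency: ω = 2π·f = 2π·4930 = 3.098e+04 rad/s.
Step 2 — Component impedances:
  R1: Z = R = 1290 Ω
  R2: Z = R = 10 Ω
  L: Z = jωL = j·3.098e+04·0.1 = 0 + j3098 Ω
Step 3 — Parallel branch: R2 || L = 1/(1/R2 + 1/L) = 10 + j0.03228 Ω.
Step 4 — Series with R1: Z_total = R1 + (R2 || L) = 1300 + j0.03228 Ω = 1300∠0.0° Ω.
Step 5 — Power factor: PF = cos(φ) = Re(Z)/|Z| = 1300/1300 = 1.
Step 6 — Type: Im(Z) = 0.03228 ⇒ lagging (phase φ = 0.0°).

PF = 1 (lagging, φ = 0.0°)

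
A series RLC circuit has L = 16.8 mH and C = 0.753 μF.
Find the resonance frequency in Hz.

Step 1 — Resonance condition Im(Z)=0 gives ω₀ = 1/√(LC).
Step 2 — ω₀ = 1/√(0.0168·7.53e-07) = 8891 rad/s.
Step 3 — f₀ = ω₀/(2π) = 1415 Hz.

f₀ = 1415 Hz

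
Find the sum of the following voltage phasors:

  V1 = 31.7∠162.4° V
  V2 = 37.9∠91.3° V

Step 1 — Convert each phasor to rectangular form:
  V1 = 31.7·(cos(162.4°) + j·sin(162.4°)) = -30.22 + j9.585 V
  V2 = 37.9·(cos(91.3°) + j·sin(91.3°)) = -0.8598 + j37.89 V
Step 2 — Sum components: V_total = -31.08 + j47.48 V.
Step 3 — Convert to polar: |V_total| = 56.74 V, ∠V_total = 123.2°.

V_total = 56.74∠123.2° V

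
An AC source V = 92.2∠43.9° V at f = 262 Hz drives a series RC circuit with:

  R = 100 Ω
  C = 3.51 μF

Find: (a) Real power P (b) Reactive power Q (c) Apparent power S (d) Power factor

Step 1 — Angular frequency: ω = 2π·f = 2π·262 = 1646 rad/s.
Step 2 — Component impedances:
  R: Z = R = 100 Ω
  C: Z = 1/(jωC) = -j/(ω·C) = 0 - j173.1 Ω
Step 3 — Series combination: Z_total = R + C = 100 - j173.1 Ω = 199.9∠-60.0° Ω.
Step 4 — Source phasor: V = 92.2∠43.9° V = 66.43 + j63.93 V.
Step 5 — Current: I = V / Z = -0.1107 + j0.4478 A = 0.4613∠103.9° A.
Step 6 — Complex power: S = V·I* = 21.28 - j36.82 VA.
Step 7 — Real power: P = Re(S) = 21.28 W.
Step 8 — Reactive power: Q = Im(S) = -36.82 VAR.
Step 9 — Apparent power: |S| = 42.53 VA.
Step 10 — Power factor: PF = P/|S| = 0.5003 (leading).

(a) P = 21.28 W  (b) Q = -36.82 VAR  (c) S = 42.53 VA  (d) PF = 0.5003 (leading)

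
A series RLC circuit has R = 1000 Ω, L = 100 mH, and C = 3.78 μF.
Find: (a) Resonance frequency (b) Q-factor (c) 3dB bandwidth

Step 1 — Resonance condition Im(Z)=0 gives ω₀ = 1/√(LC).
Step 2 — ω₀ = 1/√(0.1·3.78e-06) = 1627 rad/s.
Step 3 — f₀ = ω₀/(2π) = 258.9 Hz.
Step 4 — Series Q: Q = ω₀L/R = 1627·0.1/1000 = 0.1627.
Step 5 — 3dB bandwidth: Δω = ω₀/Q = 1e+04 rad/s; BW = Δω/(2π) = 1592 Hz.

(a) f₀ = 258.9 Hz  (b) Q = 0.1627  (c) BW = 1592 Hz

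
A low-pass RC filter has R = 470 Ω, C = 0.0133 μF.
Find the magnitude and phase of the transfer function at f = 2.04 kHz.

Step 1 — Angular frequency: ω = 2π·2040 = 1.282e+04 rad/s.
Step 2 — Transfer function: H(jω) = 1/(1 + jωRC).
Step 3 — Denominator: 1 + jωRC = 1 + j·1.282e+04·470·1.33e-08 = 1 + j0.08012.
Step 4 — H = 0.9936 - j0.07961.
Step 5 — Magnitude: |H| = 0.9968 (-0.0 dB); phase: φ = -4.6°.

|H| = 0.9968 (-0.0 dB), φ = -4.6°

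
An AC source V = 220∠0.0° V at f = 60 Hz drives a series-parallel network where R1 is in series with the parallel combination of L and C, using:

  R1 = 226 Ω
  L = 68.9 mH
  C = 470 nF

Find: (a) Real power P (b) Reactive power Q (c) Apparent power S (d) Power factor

Step 1 — Angular frequency: ω = 2π·f = 2π·60 = 377 rad/s.
Step 2 — Component impedances:
  R1: Z = R = 226 Ω
  L: Z = jωL = j·377·0.0689 = 0 + j25.97 Ω
  C: Z = 1/(jωC) = -j/(ω·C) = 0 - j5644 Ω
Step 3 — Parallel branch: L || C = 1/(1/L + 1/C) = 0 + j26.09 Ω.
Step 4 — Series with R1: Z_total = R1 + (L || C) = 226 + j26.09 Ω = 227.5∠6.6° Ω.
Step 5 — Source phasor: V = 220∠0.0° V = 220 V.
Step 6 — Current: I = V / Z = 0.9606 - j0.1109 A = 0.967∠-6.6° A.
Step 7 — Complex power: S = V·I* = 211.3 + j24.4 VA.
Step 8 — Real power: P = Re(S) = 211.3 W.
Step 9 — Reactive power: Q = Im(S) = 24.4 VAR.
Step 10 — Apparent power: |S| = 212.7 VA.
Step 11 — Power factor: PF = P/|S| = 0.9934 (lagging).

(a) P = 211.3 W  (b) Q = 24.4 VAR  (c) S = 212.7 VA  (d) PF = 0.9934 (lagging)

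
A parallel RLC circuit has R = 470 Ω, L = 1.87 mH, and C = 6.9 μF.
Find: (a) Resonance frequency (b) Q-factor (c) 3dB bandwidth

Step 1 — Resonance: ω₀ = 1/√(LC) = 1/√(0.00187·6.9e-06) = 8803 rad/s.
Step 2 — f₀ = ω₀/(2π) = 1401 Hz.
Step 3 — Parallel Q: Q = R/(ω₀L) = 470/(8803·0.00187) = 28.55.
Step 4 — Bandwidth: Δω = ω₀/Q = 308.4 rad/s; BW = Δω/(2π) = 49.08 Hz.

(a) f₀ = 1401 Hz  (b) Q = 28.55  (c) BW = 49.08 Hz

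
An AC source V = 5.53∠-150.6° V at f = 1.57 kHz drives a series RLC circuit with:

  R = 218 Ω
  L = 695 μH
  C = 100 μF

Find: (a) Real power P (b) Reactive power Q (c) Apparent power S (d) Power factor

Step 1 — Angular frequency: ω = 2π·f = 2π·1570 = 9865 rad/s.
Step 2 — Component impedances:
  R: Z = R = 218 Ω
  L: Z = jωL = j·9865·0.000695 = 0 + j6.856 Ω
  C: Z = 1/(jωC) = -j/(ω·C) = 0 - j1.014 Ω
Step 3 — Series combination: Z_total = R + L + C = 218 + j5.842 Ω = 218.1∠1.5° Ω.
Step 4 — Source phasor: V = 5.53∠-150.6° V = -4.818 - j2.715 V.
Step 5 — Current: I = V / Z = -0.02242 - j0.01185 A = 0.02536∠-152.1° A.
Step 6 — Complex power: S = V·I* = 0.1402 + j0.003757 VA.
Step 7 — Real power: P = Re(S) = 0.1402 W.
Step 8 — Reactive power: Q = Im(S) = 0.003757 VAR.
Step 9 — Apparent power: |S| = 0.1402 VA.
Step 10 — Power factor: PF = P/|S| = 0.9996 (lagging).

(a) P = 0.1402 W  (b) Q = 0.003757 VAR  (c) S = 0.1402 VA  (d) PF = 0.9996 (lagging)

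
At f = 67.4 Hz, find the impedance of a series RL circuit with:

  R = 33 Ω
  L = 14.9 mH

Step 1 — Angular frequency: ω = 2π·f = 2π·67.4 = 423.5 rad/s.
Step 2 — Component impedances:
  R: Z = R = 33 Ω
  L: Z = jωL = j·423.5·0.0149 = 0 + j6.31 Ω
Step 3 — Series combination: Z_total = R + L = 33 + j6.31 Ω = 33.6∠10.8° Ω.

Z = 33 + j6.31 Ω = 33.6∠10.8° Ω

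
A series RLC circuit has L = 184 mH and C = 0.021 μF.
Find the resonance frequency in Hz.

Step 1 — Resonance condition Im(Z)=0 gives ω₀ = 1/√(LC).
Step 2 — ω₀ = 1/√(0.184·2.1e-08) = 1.609e+04 rad/s.
Step 3 — f₀ = ω₀/(2π) = 2560 Hz.

f₀ = 2560 Hz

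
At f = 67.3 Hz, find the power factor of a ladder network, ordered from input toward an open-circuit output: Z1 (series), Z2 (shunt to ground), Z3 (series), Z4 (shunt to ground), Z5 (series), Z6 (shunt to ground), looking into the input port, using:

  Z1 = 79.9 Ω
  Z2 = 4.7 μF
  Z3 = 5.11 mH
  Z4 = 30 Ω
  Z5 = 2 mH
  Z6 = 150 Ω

Step 1 — Angular frequency: ω = 2π·f = 2π·67.3 = 422.9 rad/s.
Step 2 — Component impedances:
  Z1: Z = R = 79.9 Ω
  Z2: Z = 1/(jωC) = -j/(ω·C) = 0 - j503.2 Ω
  Z3: Z = jωL = j·422.9·0.00511 = 0 + j2.161 Ω
  Z4: Z = R = 30 Ω
  Z5: Z = jωL = j·422.9·0.002 = 0 + j0.8457 Ω
  Z6: Z = R = 150 Ω
Step 3 — Ladder network (open output): work backward from the far end, alternating series and parallel combinations. Z_in = 105.1 + j0.9385 Ω = 105.1∠0.5° Ω.
Step 4 — Power factor: PF = cos(φ) = Re(Z)/|Z| = 105.1/105.1 = 1.
Step 5 — Type: Im(Z) = 0.9385 ⇒ lagging (phase φ = 0.5°).

PF = 1 (lagging, φ = 0.5°)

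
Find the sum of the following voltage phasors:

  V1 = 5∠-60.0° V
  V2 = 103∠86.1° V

Step 1 — Convert each phasor to rectangular form:
  V1 = 5·(cos(-60.0°) + j·sin(-60.0°)) = 2.5 - j4.33 V
  V2 = 103·(cos(86.1°) + j·sin(86.1°)) = 7.006 + j102.8 V
Step 2 — Sum components: V_total = 9.506 + j98.43 V.
Step 3 — Convert to polar: |V_total| = 98.89 V, ∠V_total = 84.5°.

V_total = 98.89∠84.5° V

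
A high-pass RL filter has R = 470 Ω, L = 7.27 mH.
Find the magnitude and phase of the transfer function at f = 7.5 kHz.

Step 1 — Angular frequency: ω = 2π·7500 = 4.712e+04 rad/s.
Step 2 — Transfer function: H(jω) = jωL/(R + jωL).
Step 3 — Numerator jωL = j·342.6; denominator R + jωL = 470 + j342.6.
Step 4 — H = 0.347 + j0.476.
Step 5 — Magnitude: |H| = 0.589 (-4.6 dB); phase: φ = 53.9°.

|H| = 0.589 (-4.6 dB), φ = 53.9°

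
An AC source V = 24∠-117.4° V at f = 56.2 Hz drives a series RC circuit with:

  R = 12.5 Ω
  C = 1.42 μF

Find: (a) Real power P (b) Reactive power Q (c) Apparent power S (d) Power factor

Step 1 — Angular frequency: ω = 2π·f = 2π·56.2 = 353.1 rad/s.
Step 2 — Component impedances:
  R: Z = R = 12.5 Ω
  C: Z = 1/(jωC) = -j/(ω·C) = 0 - j1994 Ω
Step 3 — Series combination: Z_total = R + C = 12.5 - j1994 Ω = 1994∠-89.6° Ω.
Step 4 — Source phasor: V = 24∠-117.4° V = -11.04 - j21.31 V.
Step 5 — Current: I = V / Z = 0.01065 - j0.005605 A = 0.01203∠-27.8° A.
Step 6 — Complex power: S = V·I* = 0.00181 - j0.2888 VA.
Step 7 — Real power: P = Re(S) = 0.00181 W.
Step 8 — Reactive power: Q = Im(S) = -0.2888 VAR.
Step 9 — Apparent power: |S| = 0.2888 VA.
Step 10 — Power factor: PF = P/|S| = 0.006268 (leading).

(a) P = 0.00181 W  (b) Q = -0.2888 VAR  (c) S = 0.2888 VA  (d) PF = 0.006268 (leading)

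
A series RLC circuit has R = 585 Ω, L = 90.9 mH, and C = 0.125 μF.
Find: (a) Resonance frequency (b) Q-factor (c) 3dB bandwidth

Step 1 — Resonance condition Im(Z)=0 gives ω₀ = 1/√(LC).
Step 2 — ω₀ = 1/√(0.0909·1.25e-07) = 9381 rad/s.
Step 3 — f₀ = ω₀/(2π) = 1493 Hz.
Step 4 — Series Q: Q = ω₀L/R = 9381·0.0909/585 = 1.458.
Step 5 — 3dB bandwidth: Δω = ω₀/Q = 6436 rad/s; BW = Δω/(2π) = 1024 Hz.

(a) f₀ = 1493 Hz  (b) Q = 1.458  (c) BW = 1024 Hz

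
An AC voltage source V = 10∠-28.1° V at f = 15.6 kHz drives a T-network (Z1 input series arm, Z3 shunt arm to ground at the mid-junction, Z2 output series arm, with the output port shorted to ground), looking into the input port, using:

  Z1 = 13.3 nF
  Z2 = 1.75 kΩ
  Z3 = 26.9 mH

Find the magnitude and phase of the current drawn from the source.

Step 1 — Angular frequency: ω = 2π·f = 2π·1.56e+04 = 9.802e+04 rad/s.
Step 2 — Component impedances:
  Z1: Z = 1/(jωC) = -j/(ω·C) = 0 - j767.1 Ω
  Z2: Z = R = 1750 Ω
  Z3: Z = jωL = j·9.802e+04·0.0269 = 0 + j2637 Ω
Step 3 — With the output port shorted to ground, the output series arm Z2 runs from the junction to ground; the shunt arm Z3 also runs from the junction to ground. They appear in parallel: Z3 || Z2 = 1215 + j806.3 Ω.
Step 4 — Series with input arm Z1: Z_in = Z1 + (Z3 || Z2) = 1215 + j39.22 Ω = 1215∠1.8° Ω.
Step 5 — Source phasor: V = 10∠-28.1° V = 8.821 - j4.71 V.
Step 6 — Ohm's law: I = V / Z_total = (8.821 - j4.71) / (1215 + j39.22) = 0.007129 - j0.004107 A.
Step 7 — Convert to polar: |I| = 0.008227 A, ∠I = -29.9°.

I = 0.008227∠-29.9° A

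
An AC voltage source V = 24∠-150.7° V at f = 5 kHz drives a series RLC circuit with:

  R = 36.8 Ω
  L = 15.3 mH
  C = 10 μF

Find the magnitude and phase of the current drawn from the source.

Step 1 — Angular frequency: ω = 2π·f = 2π·5000 = 3.142e+04 rad/s.
Step 2 — Component impedances:
  R: Z = R = 36.8 Ω
  L: Z = jωL = j·3.142e+04·0.0153 = 0 + j480.7 Ω
  C: Z = 1/(jωC) = -j/(ω·C) = 0 - j3.183 Ω
Step 3 — Series combination: Z_total = R + L + C = 36.8 + j477.5 Ω = 478.9∠85.6° Ω.
Step 4 — Source phasor: V = 24∠-150.7° V = -20.93 - j11.75 V.
Step 5 — Ohm's law: I = V / Z_total = (-20.93 - j11.75) / (36.8 + j477.5) = -0.02781 + j0.04169 A.
Step 6 — Convert to polar: |I| = 0.05012 A, ∠I = 123.7°.

I = 0.05012∠123.7° A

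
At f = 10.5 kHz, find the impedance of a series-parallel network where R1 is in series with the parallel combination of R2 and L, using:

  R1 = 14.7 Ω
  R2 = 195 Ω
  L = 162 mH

Step 1 — Angular frequency: ω = 2π·f = 2π·1.05e+04 = 6.597e+04 rad/s.
Step 2 — Component impedances:
  R1: Z = R = 14.7 Ω
  R2: Z = R = 195 Ω
  L: Z = jωL = j·6.597e+04·0.162 = 0 + j1.069e+04 Ω
Step 3 — Parallel branch: R2 || L = 1/(1/R2 + 1/L) = 194.9 + j3.557 Ω.
Step 4 — Series with R1: Z_total = R1 + (R2 || L) = 209.6 + j3.557 Ω = 209.7∠1.0° Ω.

Z = 209.6 + j3.557 Ω = 209.7∠1.0° Ω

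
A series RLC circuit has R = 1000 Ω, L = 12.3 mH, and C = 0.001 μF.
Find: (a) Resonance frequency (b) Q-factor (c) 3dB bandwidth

Step 1 — Resonance: ω₀ = 1/√(LC) = 1/√(0.0123·1e-09) = 2.851e+05 rad/s.
Step 2 — f₀ = ω₀/(2π) = 4.538e+04 Hz.
Step 3 — Series Q: Q = ω₀L/R = 2.851e+05·0.0123/1000 = 3.507.
Step 4 — Bandwidth: Δω = ω₀/Q = 8.13e+04 rad/s; BW = Δω/(2π) = 1.294e+04 Hz.

(a) f₀ = 4.538e+04 Hz  (b) Q = 3.507  (c) BW = 1.294e+04 Hz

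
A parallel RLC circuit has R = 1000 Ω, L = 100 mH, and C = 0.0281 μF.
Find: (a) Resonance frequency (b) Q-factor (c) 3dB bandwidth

Step 1 — Resonance: ω₀ = 1/√(LC) = 1/√(0.1·2.81e-08) = 1.886e+04 rad/s.
Step 2 — f₀ = ω₀/(2π) = 3002 Hz.
Step 3 — Parallel Q: Q = R/(ω₀L) = 1000/(1.886e+04·0.1) = 0.5301.
Step 4 — Bandwidth: Δω = ω₀/Q = 3.559e+04 rad/s; BW = Δω/(2π) = 5664 Hz.

(a) f₀ = 3002 Hz  (b) Q = 0.5301  (c) BW = 5664 Hz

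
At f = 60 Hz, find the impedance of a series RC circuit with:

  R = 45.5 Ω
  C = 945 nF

Step 1 — Angular frequency: ω = 2π·f = 2π·60 = 377 rad/s.
Step 2 — Component impedances:
  R: Z = R = 45.5 Ω
  C: Z = 1/(jωC) = -j/(ω·C) = 0 - j2807 Ω
Step 3 — Series combination: Z_total = R + C = 45.5 - j2807 Ω = 2807∠-89.1° Ω.

Z = 45.5 - j2807 Ω = 2807∠-89.1° Ω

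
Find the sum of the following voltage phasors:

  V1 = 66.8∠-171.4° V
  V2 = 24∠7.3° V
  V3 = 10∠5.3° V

Step 1 — Convert each phasor to rectangular form:
  V1 = 66.8·(cos(-171.4°) + j·sin(-171.4°)) = -66.05 - j9.989 V
  V2 = 24·(cos(7.3°) + j·sin(7.3°)) = 23.81 + j3.05 V
  V3 = 10·(cos(5.3°) + j·sin(5.3°)) = 9.957 + j0.9237 V
Step 2 — Sum components: V_total = -32.29 - j6.016 V.
Step 3 — Convert to polar: |V_total| = 32.84 V, ∠V_total = -169.4°.

V_total = 32.84∠-169.4° V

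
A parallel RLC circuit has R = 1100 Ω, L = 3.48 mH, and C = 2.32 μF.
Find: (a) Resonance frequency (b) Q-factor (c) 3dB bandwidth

Step 1 — Resonance: ω₀ = 1/√(LC) = 1/√(0.00348·2.32e-06) = 1.113e+04 rad/s.
Step 2 — f₀ = ω₀/(2π) = 1771 Hz.
Step 3 — Parallel Q: Q = R/(ω₀L) = 1100/(1.113e+04·0.00348) = 28.4.
Step 4 — Bandwidth: Δω = ω₀/Q = 391.8 rad/s; BW = Δω/(2π) = 62.36 Hz.

(a) f₀ = 1771 Hz  (b) Q = 28.4  (c) BW = 62.36 Hz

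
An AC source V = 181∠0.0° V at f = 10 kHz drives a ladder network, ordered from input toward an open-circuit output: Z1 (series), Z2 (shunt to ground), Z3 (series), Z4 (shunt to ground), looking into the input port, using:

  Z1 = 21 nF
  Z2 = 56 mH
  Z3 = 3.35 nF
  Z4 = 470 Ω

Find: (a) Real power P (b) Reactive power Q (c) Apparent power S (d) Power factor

Step 1 — Angular frequency: ω = 2π·f = 2π·1e+04 = 6.283e+04 rad/s.
Step 2 — Component impedances:
  Z1: Z = 1/(jωC) = -j/(ω·C) = 0 - j757.9 Ω
  Z2: Z = jωL = j·6.283e+04·0.056 = 0 + j3519 Ω
  Z3: Z = 1/(jωC) = -j/(ω·C) = 0 - j4751 Ω
  Z4: Z = R = 470 Ω
Step 3 — Ladder network (open output): work backward from the far end, alternating series and parallel combinations. Z_in = 3345 + j1.153e+04 Ω = 1.201e+04∠73.8° Ω.
Step 4 — Source phasor: V = 181∠0.0° V = 181 V.
Step 5 — Current: I = V / Z = 0.0042 - j0.01448 A = 0.01507∠-73.8° A.
Step 6 — Complex power: S = V·I* = 0.7602 + j2.621 VA.
Step 7 — Real power: P = Re(S) = 0.7602 W.
Step 8 — Reactive power: Q = Im(S) = 2.621 VAR.
Step 9 — Apparent power: |S| = 2.729 VA.
Step 10 — Power factor: PF = P/|S| = 0.2786 (lagging).

(a) P = 0.7602 W  (b) Q = 2.621 VAR  (c) S = 2.729 VA  (d) PF = 0.2786 (lagging)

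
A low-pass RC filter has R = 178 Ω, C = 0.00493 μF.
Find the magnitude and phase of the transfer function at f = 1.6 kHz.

Step 1 — Angular frequency: ω = 2π·1600 = 1.005e+04 rad/s.
Step 2 — Transfer function: H(jω) = 1/(1 + jωRC).
Step 3 — Denominator: 1 + jωRC = 1 + j·1.005e+04·178·4.93e-09 = 1 + j0.008822.
Step 4 — H = 0.9999 - j0.008821.
Step 5 — Magnitude: |H| = 1 (-0.0 dB); phase: φ = -0.5°.

|H| = 1 (-0.0 dB), φ = -0.5°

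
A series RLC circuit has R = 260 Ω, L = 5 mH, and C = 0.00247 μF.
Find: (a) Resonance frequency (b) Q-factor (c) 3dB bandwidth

Step 1 — Resonance condition Im(Z)=0 gives ω₀ = 1/√(LC).
Step 2 — ω₀ = 1/√(0.005·2.47e-09) = 2.846e+05 rad/s.
Step 3 — f₀ = ω₀/(2π) = 4.529e+04 Hz.
Step 4 — Series Q: Q = ω₀L/R = 2.846e+05·0.005/260 = 5.472.
Step 5 — 3dB bandwidth: Δω = ω₀/Q = 5.2e+04 rad/s; BW = Δω/(2π) = 8276 Hz.

(a) f₀ = 4.529e+04 Hz  (b) Q = 5.472  (c) BW = 8276 Hz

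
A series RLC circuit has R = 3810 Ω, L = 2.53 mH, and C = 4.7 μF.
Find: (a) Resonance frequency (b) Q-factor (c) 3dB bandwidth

Step 1 — Resonance: ω₀ = 1/√(LC) = 1/√(0.00253·4.7e-06) = 9170 rad/s.
Step 2 — f₀ = ω₀/(2π) = 1460 Hz.
Step 3 — Series Q: Q = ω₀L/R = 9170·0.00253/3810 = 0.00609.
Step 4 — Bandwidth: Δω = ω₀/Q = 1.506e+06 rad/s; BW = Δω/(2π) = 2.397e+05 Hz.

(a) f₀ = 1460 Hz  (b) Q = 0.00609  (c) BW = 2.397e+05 Hz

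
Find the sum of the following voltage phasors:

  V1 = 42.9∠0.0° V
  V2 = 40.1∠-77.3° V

Step 1 — Convert each phasor to rectangular form:
  V1 = 42.9·(cos(0.0°) + j·sin(0.0°)) = 42.9 V
  V2 = 40.1·(cos(-77.3°) + j·sin(-77.3°)) = 8.816 - j39.12 V
Step 2 — Sum components: V_total = 51.72 - j39.12 V.
Step 3 — Convert to polar: |V_total| = 64.84 V, ∠V_total = -37.1°.

V_total = 64.84∠-37.1° V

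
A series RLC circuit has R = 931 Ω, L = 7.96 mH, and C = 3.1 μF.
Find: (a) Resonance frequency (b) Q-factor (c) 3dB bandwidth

Step 1 — Resonance: ω₀ = 1/√(LC) = 1/√(0.00796·3.1e-06) = 6366 rad/s.
Step 2 — f₀ = ω₀/(2π) = 1013 Hz.
Step 3 — Series Q: Q = ω₀L/R = 6366·0.00796/931 = 0.05443.
Step 4 — Bandwidth: Δω = ω₀/Q = 1.17e+05 rad/s; BW = Δω/(2π) = 1.861e+04 Hz.

(a) f₀ = 1013 Hz  (b) Q = 0.05443  (c) BW = 1.861e+04 Hz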